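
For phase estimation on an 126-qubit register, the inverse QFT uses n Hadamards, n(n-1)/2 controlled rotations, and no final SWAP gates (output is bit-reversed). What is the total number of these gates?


Hadamard gates: 126
Controlled rotations: n*(n-1)/2 = 126*125/2 = 7875
SWAP gates: 0 (omitted)
Total = 126 + 7875
= 8001

8001


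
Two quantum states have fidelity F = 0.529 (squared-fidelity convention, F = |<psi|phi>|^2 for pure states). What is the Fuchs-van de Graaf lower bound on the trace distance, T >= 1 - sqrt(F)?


Fuchs-van de Graaf (squared-fidelity convention): 1 - sqrt(F) <= T <= sqrt(1 - F).
Lower bound: T >= 1 - sqrt(F)
sqrt(F) = sqrt(0.529) = 0.7273
T >= 1 - 0.7273
T >= 0.2727

0.2727


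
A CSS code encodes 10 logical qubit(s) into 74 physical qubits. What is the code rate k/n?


Code rate R = k/n
= 10/74
= 0.1351

0.1351


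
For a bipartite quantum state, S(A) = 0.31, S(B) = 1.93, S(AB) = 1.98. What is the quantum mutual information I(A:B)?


I(A:B) = S(A) + S(B) - S(AB)
= 0.31 + 1.93 - 1.98
= 0.2600

0.2600


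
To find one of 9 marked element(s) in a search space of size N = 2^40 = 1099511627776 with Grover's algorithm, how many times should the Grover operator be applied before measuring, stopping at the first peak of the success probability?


After j Grover iterations the success probability is P(j) = sin^2((2j+1)*theta), where sin(theta) = sqrt(k/N).
N = 2^40 = 1099511627776, k = 9
sin(theta) = sqrt(k/N) = 2.861022949e-06
theta = arcsin(sqrt(k/N)) = 2.861022949e-06 rad
P(j) reaches its first maximum when (2j+1)*theta is as close as possible to pi/2, i.e. j = round(pi/(4*theta) - 1/2).
pi/(4*theta) - 1/2 = 274516.0549
(For comparison, the common estimate pi/4 * sqrt(N/k) = 274516.5549; the exact maximiser is used here.)
Optimal iterations = 274516

274516


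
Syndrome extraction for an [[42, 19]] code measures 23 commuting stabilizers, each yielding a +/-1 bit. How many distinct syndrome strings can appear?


Each stabilizer generator gives a binary (+1 or -1) measurement outcome.
With 23 independent generators:
Total syndromes = 2^23
= 8388608

8388608


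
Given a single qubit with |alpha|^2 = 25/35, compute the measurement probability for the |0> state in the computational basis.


|alpha|^2 = 25/35 = 0.7143
|beta|^2 = 1 - 25/35 = 10/35 = 0.2857
P(|0>) = |alpha|^2 = 0.7143

0.7143


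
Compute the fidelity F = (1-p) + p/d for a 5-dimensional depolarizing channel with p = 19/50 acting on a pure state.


F = (1-p) + p/d
= (1 - 0.3800) + 0.3800/5
= 0.6200 + 0.0760
= 0.6960

0.6960


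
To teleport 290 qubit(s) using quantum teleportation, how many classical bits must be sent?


Quantum teleportation requires 2 classical bits per qubit teleported.
290 qubit(s) -> 2 * 290 = 580 classical bits

580


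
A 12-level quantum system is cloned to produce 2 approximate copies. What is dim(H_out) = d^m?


Output space = H^(tensor 2) where dim(H) = 12
dim = 12^2
= 144

144


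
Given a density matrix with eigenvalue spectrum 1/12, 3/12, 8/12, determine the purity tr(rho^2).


tr(rho^2) = sum of eigenvalues squared
= (1/12)^2 + (3/12)^2 + (8/12)^2
= (1 + 9 + 64) / 144
= 74/144
= 0.5139

0.5139


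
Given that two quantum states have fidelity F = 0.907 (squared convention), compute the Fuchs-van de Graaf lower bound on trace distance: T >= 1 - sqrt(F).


Fuchs-van de Graaf (squared-fidelity convention): 1 - sqrt(F) <= T <= sqrt(1 - F).
Lower bound: T >= 1 - sqrt(F)
sqrt(F) = sqrt(0.907) = 0.9524
T >= 1 - 0.9524
T >= 0.0476

0.0476


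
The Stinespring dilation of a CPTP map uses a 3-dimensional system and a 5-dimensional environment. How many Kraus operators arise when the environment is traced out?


Tracing out the environment in an orthonormal basis {|i>_E} gives Kraus operators K_i = <i|_E U |0>_E.
Number of Kraus operators = dim(H_env) = d_env
= 5

5


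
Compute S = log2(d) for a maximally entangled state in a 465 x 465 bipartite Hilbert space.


For a maximally entangled state in d x d:
S = log2(d) = log2(465)
= 8.8611

8.8611


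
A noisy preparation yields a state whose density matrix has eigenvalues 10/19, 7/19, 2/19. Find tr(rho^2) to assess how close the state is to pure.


tr(rho^2) = sum of eigenvalues squared
= (10/19)^2 + (7/19)^2 + (2/19)^2
= (100 + 49 + 4) / 361
= 153/361
= 0.4238

0.4238


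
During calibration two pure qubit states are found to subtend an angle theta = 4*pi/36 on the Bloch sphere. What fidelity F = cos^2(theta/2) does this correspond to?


For states separated by angle theta on Bloch sphere:
F = cos^2(theta/2)
theta = 4*pi/36 = 0.3491
theta/2 = 0.1745
cos(theta/2) = 0.9848
F = 0.9698

0.9698


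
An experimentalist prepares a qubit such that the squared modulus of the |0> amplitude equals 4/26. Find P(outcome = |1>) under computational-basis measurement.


|alpha|^2 = 4/26 = 0.1538
|beta|^2 = 1 - 4/26 = 22/26 = 0.8462
P(|1>) = |beta|^2 = 0.8462

0.8462


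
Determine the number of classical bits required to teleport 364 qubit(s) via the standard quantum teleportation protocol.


Quantum teleportation requires 2 classical bits per qubit teleported.
364 qubit(s) -> 2 * 364 = 728 classical bits

728


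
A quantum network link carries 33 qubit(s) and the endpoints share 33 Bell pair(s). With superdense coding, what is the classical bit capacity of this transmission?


Superdense coding allows 2 classical bits per shared entangled pair.
33 pair(s) -> 2 * 33 = 66 classical bits

66


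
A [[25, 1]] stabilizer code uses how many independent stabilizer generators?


For an [[n,k]] stabilizer code:
Number of stabilizer generators = n - k
= 25 - 1
= 24

24


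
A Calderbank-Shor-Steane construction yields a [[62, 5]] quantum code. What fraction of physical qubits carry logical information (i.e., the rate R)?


Code rate R = k/n
= 5/62
= 0.0806

0.0806


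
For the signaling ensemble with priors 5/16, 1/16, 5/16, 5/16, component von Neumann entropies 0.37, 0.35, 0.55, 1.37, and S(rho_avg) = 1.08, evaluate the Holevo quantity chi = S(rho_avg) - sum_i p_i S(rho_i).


chi = S(rho) - sum_i p_i * S(rho_i)
Weighted entropy = 5/16 * 0.37 + 1/16 * 0.35 + 5/16 * 0.55 + 5/16 * 1.37
= 0.7375
chi = 1.08 - 0.7375
= 0.3425

0.3425


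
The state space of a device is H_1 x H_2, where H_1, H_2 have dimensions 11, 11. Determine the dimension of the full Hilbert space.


dim(H_1 x H_2) = 11 * 11
= 121

121


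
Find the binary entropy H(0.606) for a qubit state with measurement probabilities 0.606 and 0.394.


S = -p*log2(p) - (1-p)*log2(1-p)
p = 0.6060, 1-p = 0.3940
= -0.6060 * log2(0.6060) - 0.3940 * log2(0.3940)
= -(-0.4379) - (-0.5294)
= 0.9673

0.9673


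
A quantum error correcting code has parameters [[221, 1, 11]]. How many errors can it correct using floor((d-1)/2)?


Code parameters: [[221, 1, 11]], distance d = 11.
Number of correctable errors = floor((d-1)/2)
= floor((11 - 1)/2)
= floor(10/2)
= 5

5


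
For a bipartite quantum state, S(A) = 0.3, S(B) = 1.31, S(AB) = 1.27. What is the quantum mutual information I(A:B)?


I(A:B) = S(A) + S(B) - S(AB)
= 0.3 + 1.31 - 1.27
= 0.3400

0.3400


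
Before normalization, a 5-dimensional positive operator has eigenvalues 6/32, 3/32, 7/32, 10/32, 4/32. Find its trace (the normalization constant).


tr(M) = sum of eigenvalues
= 6/32 + 3/32 + 7/32 + 10/32 + 4/32
= 30/32
= 0.9375

0.9375


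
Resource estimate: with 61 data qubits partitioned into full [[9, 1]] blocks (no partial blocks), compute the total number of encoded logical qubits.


Each code block uses 9 physical qubits for 1 logical qubit(s).
Number of complete blocks = floor(61 / 9) = 6
Logical qubits = 6 * 1
= 6

6


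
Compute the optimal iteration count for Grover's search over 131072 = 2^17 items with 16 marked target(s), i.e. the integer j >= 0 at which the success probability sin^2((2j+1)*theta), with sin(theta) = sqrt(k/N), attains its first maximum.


After j Grover iterations the success probability is P(j) = sin^2((2j+1)*theta), where sin(theta) = sqrt(k/N).
N = 2^17 = 131072, k = 16
sin(theta) = sqrt(k/N) = 0.01104854346
theta = arcsin(sqrt(k/N)) = 0.01104876825 rad
P(j) reaches its first maximum when (2j+1)*theta is as close as possible to pi/2, i.e. j = round(pi/(4*theta) - 1/2).
pi/(4*theta) - 1/2 = 70.5847
(For comparison, the common estimate pi/4 * sqrt(N/k) = 71.0861; the exact maximiser is used here.)
Optimal iterations = 71

71


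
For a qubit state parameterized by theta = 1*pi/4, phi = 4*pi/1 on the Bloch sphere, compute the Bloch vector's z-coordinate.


theta = 0.7854, phi = 12.5664
r_z = cos(theta) = 0.7071

0.7071


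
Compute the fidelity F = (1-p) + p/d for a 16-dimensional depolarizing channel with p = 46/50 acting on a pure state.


F = (1-p) + p/d
= (1 - 0.9200) + 0.9200/16
= 0.0800 + 0.0575
= 0.1375

0.1375


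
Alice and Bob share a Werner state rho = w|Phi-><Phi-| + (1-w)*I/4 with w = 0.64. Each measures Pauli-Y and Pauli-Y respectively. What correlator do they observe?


|Phi-> = (|00> - |11>)/sqrt(2)
For the pure Bell state, <Y_A Y_B> = +1 (Bell-state Pauli correlator).
The maximally-mixed part I/4 has tr(I/4 * P tensor P) = 0 for any traceless Pauli P.
So <Y_A Y_B>_rho = w * (+1) + (1 - w) * 0
= 0.64 * (+1)
= 0.6400

0.6400


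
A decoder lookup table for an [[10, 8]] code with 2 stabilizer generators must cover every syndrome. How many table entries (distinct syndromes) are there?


Each stabilizer generator gives a binary (+1 or -1) measurement outcome.
With 2 independent generators:
Total syndromes = 2^2
= 4

4


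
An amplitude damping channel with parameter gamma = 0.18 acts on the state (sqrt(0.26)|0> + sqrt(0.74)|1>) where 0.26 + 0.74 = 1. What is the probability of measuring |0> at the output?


For amplitude damping with parameter gamma on state sqrt(a)|0> + sqrt(b)|1>:
alpha^2 = 0.26, beta^2 = 0.74
P(|0>) = alpha^2 + gamma * beta^2
= 0.26 + 0.18 * 0.74
= 0.26 + 0.1332
= 0.3932

0.3932


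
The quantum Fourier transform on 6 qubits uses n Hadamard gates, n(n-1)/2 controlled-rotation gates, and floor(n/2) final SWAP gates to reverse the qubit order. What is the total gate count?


Hadamard gates: 6
Controlled rotations: n*(n-1)/2 = 6*5/2 = 15
SWAP gates: floor(n/2) = floor(6/2) = 3
Total = 6 + 15 + 3
= 24

24


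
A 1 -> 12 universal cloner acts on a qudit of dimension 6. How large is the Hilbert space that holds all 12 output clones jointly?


Output space = H^(tensor 12) where dim(H) = 6
dim = 6^12
= 36 (after 2 factors)
= 216 (after 3 factors)
= 1296 (after 4 factors)
= 7776 (after 5 factors)
= 46656 (after 6 factors)
= 279936 (after 7 factors)
= 1679616 (after 8 factors)
= 10077696 (after 9 factors)
= 60466176 (after 10 factors)
= 362797056 (after 11 factors)
= 2176782336 (after 12 factors)
= 2176782336

2176782336


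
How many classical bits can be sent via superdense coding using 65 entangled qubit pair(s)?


Superdense coding allows 2 classical bits per shared entangled pair.
65 pair(s) -> 2 * 65 = 130 classical bits

130


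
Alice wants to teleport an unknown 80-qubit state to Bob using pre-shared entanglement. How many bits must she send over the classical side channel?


Quantum teleportation requires 2 classical bits per qubit teleported.
80 qubit(s) -> 2 * 80 = 160 classical bits

160


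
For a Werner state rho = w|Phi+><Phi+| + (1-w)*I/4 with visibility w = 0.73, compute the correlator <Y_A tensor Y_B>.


|Phi+> = (|00> + |11>)/sqrt(2)
For the pure Bell state, <Y_A Y_B> = -1 (Bell-state Pauli correlator).
The maximally-mixed part I/4 has tr(I/4 * P tensor P) = 0 for any traceless Pauli P.
So <Y_A Y_B>_rho = w * (-1) + (1 - w) * 0
= 0.73 * (-1)
= -0.7300

-0.7300


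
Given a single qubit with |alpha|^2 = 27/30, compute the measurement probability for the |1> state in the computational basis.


|alpha|^2 = 27/30 = 0.9000
|beta|^2 = 1 - 27/30 = 3/30 = 0.1000
P(|1>) = |beta|^2 = 0.1000

0.1000


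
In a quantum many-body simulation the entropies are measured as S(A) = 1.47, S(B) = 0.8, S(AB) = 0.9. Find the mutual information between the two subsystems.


I(A:B) = S(A) + S(B) - S(AB)
= 1.47 + 0.8 - 0.9
= 1.3700

1.3700


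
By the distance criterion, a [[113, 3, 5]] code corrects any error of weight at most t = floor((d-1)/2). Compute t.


Code parameters: [[113, 3, 5]], distance d = 5.
Number of correctable errors = floor((d-1)/2)
= floor((5 - 1)/2)
= floor(4/2)
= 2

2


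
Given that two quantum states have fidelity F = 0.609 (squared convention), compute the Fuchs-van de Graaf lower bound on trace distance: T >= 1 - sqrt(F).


Fuchs-van de Graaf (squared-fidelity convention): 1 - sqrt(F) <= T <= sqrt(1 - F).
Lower bound: T >= 1 - sqrt(F)
sqrt(F) = sqrt(0.609) = 0.7804
T >= 1 - 0.7804
T >= 0.2196

0.2196


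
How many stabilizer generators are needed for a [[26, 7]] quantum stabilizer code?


For an [[n,k]] stabilizer code:
Number of stabilizer generators = n - k
= 26 - 7
= 19

19


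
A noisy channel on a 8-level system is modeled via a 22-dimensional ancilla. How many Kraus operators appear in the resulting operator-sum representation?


Tracing out the environment in an orthonormal basis {|i>_E} gives Kraus operators K_i = <i|_E U |0>_E.
Number of Kraus operators = dim(H_env) = d_env
= 22

22


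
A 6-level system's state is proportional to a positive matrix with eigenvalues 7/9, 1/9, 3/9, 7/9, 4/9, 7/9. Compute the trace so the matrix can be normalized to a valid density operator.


tr(M) = sum of eigenvalues
= 7/9 + 1/9 + 3/9 + 7/9 + 4/9 + 7/9
= 29/9
= 3.2222

3.2222


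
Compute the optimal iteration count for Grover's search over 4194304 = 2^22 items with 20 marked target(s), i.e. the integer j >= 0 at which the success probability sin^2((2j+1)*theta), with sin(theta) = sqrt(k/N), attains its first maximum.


After j Grover iterations the success probability is P(j) = sin^2((2j+1)*theta), where sin(theta) = sqrt(k/N).
N = 2^22 = 4194304, k = 20
sin(theta) = sqrt(k/N) = 0.002183660134
theta = arcsin(sqrt(k/N)) = 0.00218366187 rad
P(j) reaches its first maximum when (2j+1)*theta is as close as possible to pi/2, i.e. j = round(pi/(4*theta) - 1/2).
pi/(4*theta) - 1/2 = 359.1702
(For comparison, the common estimate pi/4 * sqrt(N/k) = 359.6705; the exact maximiser is used here.)
Optimal iterations = 359

359


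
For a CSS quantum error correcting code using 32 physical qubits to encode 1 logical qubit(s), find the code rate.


Code rate R = k/n
= 1/32
= 0.0312

0.0312


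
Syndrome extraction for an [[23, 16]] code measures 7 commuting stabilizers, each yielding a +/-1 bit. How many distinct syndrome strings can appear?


Each stabilizer generator gives a binary (+1 or -1) measurement outcome.
With 7 independent generators:
Total syndromes = 2^7
= 128

128


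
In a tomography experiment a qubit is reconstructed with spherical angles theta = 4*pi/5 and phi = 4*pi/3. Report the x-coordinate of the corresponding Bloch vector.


theta = 2.5133, phi = 4.1888
r_x = sin(theta)*cos(phi) = 0.5878 * -0.5000
r_x = -0.2939

-0.2939


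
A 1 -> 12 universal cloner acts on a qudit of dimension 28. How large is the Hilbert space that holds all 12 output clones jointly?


Output space = H^(tensor 12) where dim(H) = 28
dim = 28^12
= 784 (after 2 factors)
= 21952 (after 3 factors)
= 614656 (after 4 factors)
= 17210368 (after 5 factors)
= 481890304 (after 6 factors)
= 13492928512 (after 7 factors)
= 377801998336 (after 8 factors)
= 10578455953408 (after 9 factors)
= 296196766695424 (after 10 factors)
= 8293509467471872 (after 11 factors)
= 232218265089212416 (after 12 factors)
= 232218265089212416

232218265089212416


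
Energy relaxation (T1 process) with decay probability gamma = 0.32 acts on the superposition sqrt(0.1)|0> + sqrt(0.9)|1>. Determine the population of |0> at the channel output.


For amplitude damping with parameter gamma on state sqrt(a)|0> + sqrt(b)|1>:
alpha^2 = 0.1, beta^2 = 0.9
P(|0>) = alpha^2 + gamma * beta^2
= 0.1 + 0.32 * 0.9
= 0.1 + 0.2880
= 0.3880

0.3880


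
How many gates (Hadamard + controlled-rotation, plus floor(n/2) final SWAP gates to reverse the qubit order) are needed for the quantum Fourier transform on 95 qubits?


Hadamard gates: 95
Controlled rotations: n*(n-1)/2 = 95*94/2 = 4465
SWAP gates: floor(n/2) = floor(95/2) = 47
Total = 95 + 4465 + 47
= 4607

4607


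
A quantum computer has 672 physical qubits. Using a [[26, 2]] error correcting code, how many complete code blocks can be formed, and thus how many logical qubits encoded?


Each code block uses 26 physical qubits for 2 logical qubit(s).
Number of complete blocks = floor(672 / 26) = 25
Logical qubits = 25 * 2
= 50

50


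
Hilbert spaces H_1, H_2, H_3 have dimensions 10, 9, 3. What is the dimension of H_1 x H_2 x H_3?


dim(H_1 x H_2 x H_3) = 10 * 9 * 3
= 90 * 3
= 270

270


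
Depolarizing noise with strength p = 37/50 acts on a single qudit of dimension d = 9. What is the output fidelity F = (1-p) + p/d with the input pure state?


F = (1-p) + p/d
= (1 - 0.7400) + 0.7400/9
= 0.2600 + 0.0822
= 0.3422

0.3422


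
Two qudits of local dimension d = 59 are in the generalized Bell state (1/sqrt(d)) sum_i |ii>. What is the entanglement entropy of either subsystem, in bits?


For a maximally entangled state in d x d:
S = log2(d) = log2(59)
= 5.8826

5.8826


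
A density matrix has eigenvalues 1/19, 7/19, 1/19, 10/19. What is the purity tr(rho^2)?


tr(rho^2) = sum of eigenvalues squared
= (1/19)^2 + (7/19)^2 + (1/19)^2 + (10/19)^2
= (1 + 49 + 1 + 100) / 361
= 151/361
= 0.4183

0.4183


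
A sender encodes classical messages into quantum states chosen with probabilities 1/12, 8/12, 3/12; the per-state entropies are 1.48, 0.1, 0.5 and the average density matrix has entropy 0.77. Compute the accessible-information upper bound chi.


chi = S(rho) - sum_i p_i * S(rho_i)
Weighted entropy = 1/12 * 1.48 + 8/12 * 0.1 + 3/12 * 0.5
= 0.3150
chi = 0.77 - 0.3150
= 0.4550

0.4550


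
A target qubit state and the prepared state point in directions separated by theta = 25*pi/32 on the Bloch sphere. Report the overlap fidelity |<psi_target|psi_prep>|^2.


For states separated by angle theta on Bloch sphere:
F = cos^2(theta/2)
theta = 25*pi/32 = 2.4544
theta/2 = 1.2272
cos(theta/2) = 0.3369
F = 0.1135

0.1135


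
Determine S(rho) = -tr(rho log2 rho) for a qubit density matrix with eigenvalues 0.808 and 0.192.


S = -p*log2(p) - (1-p)*log2(1-p)
p = 0.8080, 1-p = 0.1920
= -0.8080 * log2(0.8080) - 0.1920 * log2(0.1920)
= -(-0.2485) - (-0.4571)
= 0.7056

0.7056


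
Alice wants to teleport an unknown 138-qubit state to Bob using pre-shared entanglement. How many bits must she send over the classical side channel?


Quantum teleportation requires 2 classical bits per qubit teleported.
138 qubit(s) -> 2 * 138 = 276 classical bits

276


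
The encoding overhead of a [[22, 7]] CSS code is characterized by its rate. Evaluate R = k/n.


Code rate R = k/n
= 7/22
= 0.3182

0.3182


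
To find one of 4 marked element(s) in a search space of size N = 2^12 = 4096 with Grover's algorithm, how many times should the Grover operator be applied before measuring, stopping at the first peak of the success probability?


After j Grover iterations the success probability is P(j) = sin^2((2j+1)*theta), where sin(theta) = sqrt(k/N).
N = 2^12 = 4096, k = 4
sin(theta) = sqrt(k/N) = 0.03125
theta = arcsin(sqrt(k/N)) = 0.0312550885 rad
P(j) reaches its first maximum when (2j+1)*theta is as close as possible to pi/2, i.e. j = round(pi/(4*theta) - 1/2).
pi/(4*theta) - 1/2 = 24.6286
(For comparison, the common estimate pi/4 * sqrt(N/k) = 25.1327; the exact maximiser is used here.)
Optimal iterations = 25

25


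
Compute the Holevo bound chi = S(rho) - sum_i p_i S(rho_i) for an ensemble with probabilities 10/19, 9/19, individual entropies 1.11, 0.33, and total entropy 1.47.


chi = S(rho) - sum_i p_i * S(rho_i)
Weighted entropy = 10/19 * 1.11 + 9/19 * 0.33
= 0.7405
chi = 1.47 - 0.7405
= 0.7295

0.7295


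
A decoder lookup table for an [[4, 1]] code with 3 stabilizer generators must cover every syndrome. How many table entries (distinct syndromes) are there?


Each stabilizer generator gives a binary (+1 or -1) measurement outcome.
With 3 independent generators:
Total syndromes = 2^3
= 8

8


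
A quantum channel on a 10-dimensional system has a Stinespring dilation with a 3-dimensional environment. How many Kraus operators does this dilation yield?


Tracing out the environment in an orthonormal basis {|i>_E} gives Kraus operators K_i = <i|_E U |0>_E.
Number of Kraus operators = dim(H_env) = d_env
= 3

3


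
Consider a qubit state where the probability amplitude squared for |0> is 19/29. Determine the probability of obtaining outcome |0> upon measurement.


|alpha|^2 = 19/29 = 0.6552
|beta|^2 = 1 - 19/29 = 10/29 = 0.3448
P(|0>) = |alpha|^2 = 0.6552

0.6552


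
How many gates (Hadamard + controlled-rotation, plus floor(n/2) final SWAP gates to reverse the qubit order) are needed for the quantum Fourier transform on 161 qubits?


Hadamard gates: 161
Controlled rotations: n*(n-1)/2 = 161*160/2 = 12880
SWAP gates: floor(n/2) = floor(161/2) = 80
Total = 161 + 12880 + 80
= 13121

13121


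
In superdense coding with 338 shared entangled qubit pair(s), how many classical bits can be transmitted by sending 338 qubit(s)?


Superdense coding allows 2 classical bits per shared entangled pair.
338 pair(s) -> 2 * 338 = 676 classical bits

676


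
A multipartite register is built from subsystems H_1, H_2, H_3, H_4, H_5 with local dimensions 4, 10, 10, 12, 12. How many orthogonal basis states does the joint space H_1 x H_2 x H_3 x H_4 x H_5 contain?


dim(H_1 x H_2 x H_3 x H_4 x H_5) = 4 * 10 * 10 * 12 * 12
= 40 * 10 * 12 * 12
= 400 * 12 * 12
= 4800 * 12
= 57600

57600


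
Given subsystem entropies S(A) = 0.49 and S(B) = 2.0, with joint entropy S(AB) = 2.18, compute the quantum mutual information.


I(A:B) = S(A) + S(B) - S(AB)
= 0.49 + 2.0 - 2.18
= 0.3100

0.3100


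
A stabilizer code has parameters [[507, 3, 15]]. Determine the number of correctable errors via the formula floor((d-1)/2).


Code parameters: [[507, 3, 15]], distance d = 15.
Number of correctable errors = floor((d-1)/2)
= floor((15 - 1)/2)
= floor(14/2)
= 7

7


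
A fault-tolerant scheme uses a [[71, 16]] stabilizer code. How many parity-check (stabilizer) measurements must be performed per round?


For an [[n,k]] stabilizer code:
Number of stabilizer generators = n - k
= 71 - 16
= 55

55


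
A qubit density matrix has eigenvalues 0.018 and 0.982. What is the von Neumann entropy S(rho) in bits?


S = -p*log2(p) - (1-p)*log2(1-p)
p = 0.0180, 1-p = 0.9820
= -0.0180 * log2(0.0180) - 0.9820 * log2(0.9820)
= -(-0.1043) - (-0.0257)
= 0.1301

0.1301


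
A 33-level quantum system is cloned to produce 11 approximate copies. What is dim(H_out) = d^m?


Output space = H^(tensor 11) where dim(H) = 33
dim = 33^11
= 1089 (after 2 factors)
= 35937 (after 3 factors)
= 1185921 (after 4 factors)
= 39135393 (after 5 factors)
= 1291467969 (after 6 factors)
= 42618442977 (after 7 factors)
= 1406408618241 (after 8 factors)
= 46411484401953 (after 9 factors)
= 1531578985264449 (after 10 factors)
= 50542106513726817 (after 11 factors)
= 50542106513726817

50542106513726817


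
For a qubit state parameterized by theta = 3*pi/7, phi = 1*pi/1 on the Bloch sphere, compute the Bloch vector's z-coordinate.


theta = 1.3464, phi = 3.1416
r_z = cos(theta) = 0.2225

0.2225


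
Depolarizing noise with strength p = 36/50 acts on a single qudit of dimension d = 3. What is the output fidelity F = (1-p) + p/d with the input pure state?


F = (1-p) + p/d
= (1 - 0.7200) + 0.7200/3
= 0.2800 + 0.2400
= 0.5200

0.5200


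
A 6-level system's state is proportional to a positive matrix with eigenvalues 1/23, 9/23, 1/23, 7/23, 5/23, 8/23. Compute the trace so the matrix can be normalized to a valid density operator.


tr(M) = sum of eigenvalues
= 1/23 + 9/23 + 1/23 + 7/23 + 5/23 + 8/23
= 31/23
= 1.3478

1.3478


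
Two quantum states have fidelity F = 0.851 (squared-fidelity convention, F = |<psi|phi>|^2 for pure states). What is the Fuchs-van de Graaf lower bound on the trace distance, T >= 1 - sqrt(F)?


Fuchs-van de Graaf (squared-fidelity convention): 1 - sqrt(F) <= T <= sqrt(1 - F).
Lower bound: T >= 1 - sqrt(F)
sqrt(F) = sqrt(0.851) = 0.9225
T >= 1 - 0.9225
T >= 0.0775

0.0775


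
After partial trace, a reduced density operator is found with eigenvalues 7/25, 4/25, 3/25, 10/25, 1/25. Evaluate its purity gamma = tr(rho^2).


tr(rho^2) = sum of eigenvalues squared
= (7/25)^2 + (4/25)^2 + (3/25)^2 + (10/25)^2 + (1/25)^2
= (49 + 16 + 9 + 100 + 1) / 625
= 175/625
= 0.2800

0.2800


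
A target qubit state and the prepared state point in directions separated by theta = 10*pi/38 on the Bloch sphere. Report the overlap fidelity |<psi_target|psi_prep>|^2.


For states separated by angle theta on Bloch sphere:
F = cos^2(theta/2)
theta = 10*pi/38 = 0.8267
theta/2 = 0.4134
cos(theta/2) = 0.9158
F = 0.8386

0.8386


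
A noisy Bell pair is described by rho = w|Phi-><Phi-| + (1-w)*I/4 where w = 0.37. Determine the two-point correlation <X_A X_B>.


|Phi-> = (|00> - |11>)/sqrt(2)
For the pure Bell state, <X_A X_B> = -1 (Bell-state Pauli correlator).
The maximally-mixed part I/4 has tr(I/4 * P tensor P) = 0 for any traceless Pauli P.
So <X_A X_B>_rho = w * (-1) + (1 - w) * 0
= 0.37 * (-1)
= -0.3700

-0.3700


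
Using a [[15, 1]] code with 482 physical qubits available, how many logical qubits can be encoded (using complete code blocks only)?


Each code block uses 15 physical qubits for 1 logical qubit(s).
Number of complete blocks = floor(482 / 15) = 32
Logical qubits = 32 * 1
= 32

32


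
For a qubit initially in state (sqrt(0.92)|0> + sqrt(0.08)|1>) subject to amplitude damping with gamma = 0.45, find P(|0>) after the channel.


For amplitude damping with parameter gamma on state sqrt(a)|0> + sqrt(b)|1>:
alpha^2 = 0.92, beta^2 = 0.08
P(|0>) = alpha^2 + gamma * beta^2
= 0.92 + 0.45 * 0.08
= 0.92 + 0.0360
= 0.9560

0.9560


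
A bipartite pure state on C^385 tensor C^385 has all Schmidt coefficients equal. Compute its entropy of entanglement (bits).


For a maximally entangled state in d x d:
S = log2(d) = log2(385)
= 8.5887

8.5887


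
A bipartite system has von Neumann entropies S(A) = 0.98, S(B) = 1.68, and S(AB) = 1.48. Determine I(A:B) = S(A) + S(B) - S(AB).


I(A:B) = S(A) + S(B) - S(AB)
= 0.98 + 1.68 - 1.48
= 1.1800

1.1800


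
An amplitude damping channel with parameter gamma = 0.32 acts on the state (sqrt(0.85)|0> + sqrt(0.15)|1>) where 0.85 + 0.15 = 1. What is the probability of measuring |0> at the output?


For amplitude damping with parameter gamma on state sqrt(a)|0> + sqrt(b)|1>:
alpha^2 = 0.85, beta^2 = 0.15
P(|0>) = alpha^2 + gamma * beta^2
= 0.85 + 0.32 * 0.15
= 0.85 + 0.0480
= 0.8980

0.8980


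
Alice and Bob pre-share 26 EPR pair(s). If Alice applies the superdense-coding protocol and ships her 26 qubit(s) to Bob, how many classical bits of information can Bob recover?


Superdense coding allows 2 classical bits per shared entangled pair.
26 pair(s) -> 2 * 26 = 52 classical bits

52


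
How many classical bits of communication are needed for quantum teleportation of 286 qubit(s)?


Quantum teleportation requires 2 classical bits per qubit teleported.
286 qubit(s) -> 2 * 286 = 572 classical bits

572


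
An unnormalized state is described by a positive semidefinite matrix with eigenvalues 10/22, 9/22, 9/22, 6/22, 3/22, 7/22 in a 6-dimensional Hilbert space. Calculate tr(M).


tr(M) = sum of eigenvalues
= 10/22 + 9/22 + 9/22 + 6/22 + 3/22 + 7/22
= 44/22
= 2.0000

2.0000


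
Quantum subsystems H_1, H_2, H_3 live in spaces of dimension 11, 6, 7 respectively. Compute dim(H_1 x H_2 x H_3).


dim(H_1 x H_2 x H_3) = 11 * 6 * 7
= 66 * 7
= 462

462


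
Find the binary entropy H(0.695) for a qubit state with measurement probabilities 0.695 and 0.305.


S = -p*log2(p) - (1-p)*log2(1-p)
p = 0.6950, 1-p = 0.3050
= -0.6950 * log2(0.6950) - 0.3050 * log2(0.3050)
= -(-0.3648) - (-0.5225)
= 0.8873

0.8873


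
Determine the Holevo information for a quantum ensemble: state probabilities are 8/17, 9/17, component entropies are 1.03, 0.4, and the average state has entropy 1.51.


chi = S(rho) - sum_i p_i * S(rho_i)
Weighted entropy = 8/17 * 1.03 + 9/17 * 0.4
= 0.6965
chi = 1.51 - 0.6965
= 0.8135

0.8135


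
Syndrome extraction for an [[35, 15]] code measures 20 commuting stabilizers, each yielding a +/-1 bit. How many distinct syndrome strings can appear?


Each stabilizer generator gives a binary (+1 or -1) measurement outcome.
With 20 independent generators:
Total syndromes = 2^20
= 1048576

1048576


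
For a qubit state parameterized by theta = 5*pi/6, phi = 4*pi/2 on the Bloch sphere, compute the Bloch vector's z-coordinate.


theta = 2.6180, phi = 6.2832
r_z = cos(theta) = -0.8660

-0.8660


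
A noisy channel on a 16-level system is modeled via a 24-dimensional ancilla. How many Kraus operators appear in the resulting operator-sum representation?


Tracing out the environment in an orthonormal basis {|i>_E} gives Kraus operators K_i = <i|_E U |0>_E.
Number of Kraus operators = dim(H_env) = d_env
= 24

24


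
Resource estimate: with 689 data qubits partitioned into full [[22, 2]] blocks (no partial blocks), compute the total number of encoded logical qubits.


Each code block uses 22 physical qubits for 2 logical qubit(s).
Number of complete blocks = floor(689 / 22) = 31
Logical qubits = 31 * 2
= 62

62


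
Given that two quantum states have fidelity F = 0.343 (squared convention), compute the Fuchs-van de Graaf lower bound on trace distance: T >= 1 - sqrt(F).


Fuchs-van de Graaf (squared-fidelity convention): 1 - sqrt(F) <= T <= sqrt(1 - F).
Lower bound: T >= 1 - sqrt(F)
sqrt(F) = sqrt(0.343) = 0.5857
T >= 1 - 0.5857
T >= 0.4143

0.4143


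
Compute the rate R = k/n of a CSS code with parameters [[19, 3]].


Code rate R = k/n
= 3/19
= 0.1579

0.1579


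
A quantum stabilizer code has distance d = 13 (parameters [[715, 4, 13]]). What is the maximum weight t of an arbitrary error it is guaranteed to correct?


Code parameters: [[715, 4, 13]], distance d = 13.
Number of correctable errors = floor((d-1)/2)
= floor((13 - 1)/2)
= floor(12/2)
= 6

6


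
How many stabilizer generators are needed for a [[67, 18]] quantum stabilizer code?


For an [[n,k]] stabilizer code:
Number of stabilizer generators = n - k
= 67 - 18
= 49

49


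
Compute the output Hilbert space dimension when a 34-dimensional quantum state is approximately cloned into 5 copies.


Output space = H^(tensor 5) where dim(H) = 34
dim = 34^5
= 1156 (after 2 factors)
= 39304 (after 3 factors)
= 1336336 (after 4 factors)
= 45435424 (after 5 factors)
= 45435424

45435424


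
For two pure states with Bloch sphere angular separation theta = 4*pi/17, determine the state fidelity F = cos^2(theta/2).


For states separated by angle theta on Bloch sphere:
F = cos^2(theta/2)
theta = 4*pi/17 = 0.7392
theta/2 = 0.3696
cos(theta/2) = 0.9325
F = 0.8695

0.8695


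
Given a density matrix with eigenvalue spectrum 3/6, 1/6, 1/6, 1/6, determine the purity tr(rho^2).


tr(rho^2) = sum of eigenvalues squared
= (3/6)^2 + (1/6)^2 + (1/6)^2 + (1/6)^2
= (9 + 1 + 1 + 1) / 36
= 12/36
= 0.3333

0.3333


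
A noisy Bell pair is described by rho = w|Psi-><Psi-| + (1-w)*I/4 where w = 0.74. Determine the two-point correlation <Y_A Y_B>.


|Psi-> = (|01> - |10>)/sqrt(2)
For the pure Bell state, <Y_A Y_B> = -1 (Bell-state Pauli correlator).
The maximally-mixed part I/4 has tr(I/4 * P tensor P) = 0 for any traceless Pauli P.
So <Y_A Y_B>_rho = w * (-1) + (1 - w) * 0
= 0.74 * (-1)
= -0.7400

-0.7400


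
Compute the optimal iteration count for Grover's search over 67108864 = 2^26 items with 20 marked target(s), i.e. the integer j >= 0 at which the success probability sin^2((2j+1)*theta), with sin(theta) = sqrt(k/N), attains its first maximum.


After j Grover iterations the success probability is P(j) = sin^2((2j+1)*theta), where sin(theta) = sqrt(k/N).
N = 2^26 = 67108864, k = 20
sin(theta) = sqrt(k/N) = 0.0005459150336
theta = arcsin(sqrt(k/N)) = 0.0005459150607 rad
P(j) reaches its first maximum when (2j+1)*theta is as close as possible to pi/2, i.e. j = round(pi/(4*theta) - 1/2).
pi/(4*theta) - 1/2 = 1438.1820
(For comparison, the common estimate pi/4 * sqrt(N/k) = 1438.6821; the exact maximiser is used here.)
Optimal iterations = 1438

1438


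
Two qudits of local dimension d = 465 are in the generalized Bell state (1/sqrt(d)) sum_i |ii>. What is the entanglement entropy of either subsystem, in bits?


For a maximally entangled state in d x d:
S = log2(d) = log2(465)
= 8.8611

8.8611


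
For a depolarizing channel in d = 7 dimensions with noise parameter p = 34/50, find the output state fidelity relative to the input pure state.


F = (1-p) + p/d
= (1 - 0.6800) + 0.6800/7
= 0.3200 + 0.0971
= 0.4171

0.4171


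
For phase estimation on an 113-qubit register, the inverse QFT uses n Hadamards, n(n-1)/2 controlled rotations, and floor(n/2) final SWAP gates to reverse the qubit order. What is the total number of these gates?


Hadamard gates: 113
Controlled rotations: n*(n-1)/2 = 113*112/2 = 6328
SWAP gates: floor(n/2) = floor(113/2) = 56
Total = 113 + 6328 + 56
= 6497

6497


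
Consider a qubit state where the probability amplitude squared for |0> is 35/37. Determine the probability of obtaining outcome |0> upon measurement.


|alpha|^2 = 35/37 = 0.9459
|beta|^2 = 1 - 35/37 = 2/37 = 0.0541
P(|0>) = |alpha|^2 = 0.9459

0.9459


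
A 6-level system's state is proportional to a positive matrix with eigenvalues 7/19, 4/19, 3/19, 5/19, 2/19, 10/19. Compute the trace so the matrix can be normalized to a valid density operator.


tr(M) = sum of eigenvalues
= 7/19 + 4/19 + 3/19 + 5/19 + 2/19 + 10/19
= 31/19
= 1.6316

1.6316


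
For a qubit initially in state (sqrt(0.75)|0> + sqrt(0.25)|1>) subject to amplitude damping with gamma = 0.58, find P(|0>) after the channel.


For amplitude damping with parameter gamma on state sqrt(a)|0> + sqrt(b)|1>:
alpha^2 = 0.75, beta^2 = 0.25
P(|0>) = alpha^2 + gamma * beta^2
= 0.75 + 0.58 * 0.25
= 0.75 + 0.1450
= 0.8950

0.8950


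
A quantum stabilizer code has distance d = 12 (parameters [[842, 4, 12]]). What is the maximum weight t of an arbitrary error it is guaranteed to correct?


Code parameters: [[842, 4, 12]], distance d = 12.
Number of correctable errors = floor((d-1)/2)
= floor((12 - 1)/2)
= floor(11/2)
= 5

5


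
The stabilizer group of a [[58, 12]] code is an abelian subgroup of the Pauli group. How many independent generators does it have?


For an [[n,k]] stabilizer code:
Number of stabilizer generators = n - k
= 58 - 12
= 46

46


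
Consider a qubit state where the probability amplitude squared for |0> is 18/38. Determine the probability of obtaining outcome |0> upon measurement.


|alpha|^2 = 18/38 = 0.4737
|beta|^2 = 1 - 18/38 = 20/38 = 0.5263
P(|0>) = |alpha|^2 = 0.4737

0.4737


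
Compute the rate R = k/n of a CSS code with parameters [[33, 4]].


Code rate R = k/n
= 4/33
= 0.1212

0.1212


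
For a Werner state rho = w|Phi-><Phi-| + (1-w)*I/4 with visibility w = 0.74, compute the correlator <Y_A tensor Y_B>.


|Phi-> = (|00> - |11>)/sqrt(2)
For the pure Bell state, <Y_A Y_B> = +1 (Bell-state Pauli correlator).
The maximally-mixed part I/4 has tr(I/4 * P tensor P) = 0 for any traceless Pauli P.
So <Y_A Y_B>_rho = w * (+1) + (1 - w) * 0
= 0.74 * (+1)
= 0.7400

0.7400


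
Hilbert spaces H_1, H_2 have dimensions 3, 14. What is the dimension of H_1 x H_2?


dim(H_1 x H_2) = 3 * 14
= 42

42


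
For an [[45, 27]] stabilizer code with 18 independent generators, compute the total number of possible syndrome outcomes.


Each stabilizer generator gives a binary (+1 or -1) measurement outcome.
With 18 independent generators:
Total syndromes = 2^18
= 262144

262144


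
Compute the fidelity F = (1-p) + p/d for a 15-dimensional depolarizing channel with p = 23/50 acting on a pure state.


F = (1-p) + p/d
= (1 - 0.4600) + 0.4600/15
= 0.5400 + 0.0307
= 0.5707

0.5707


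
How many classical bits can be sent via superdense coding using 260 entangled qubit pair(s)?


Superdense coding allows 2 classical bits per shared entangled pair.
260 pair(s) -> 2 * 260 = 520 classical bits

520


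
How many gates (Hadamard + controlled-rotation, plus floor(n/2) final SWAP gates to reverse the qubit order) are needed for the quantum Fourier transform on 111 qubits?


Hadamard gates: 111
Controlled rotations: n*(n-1)/2 = 111*110/2 = 6105
SWAP gates: floor(n/2) = floor(111/2) = 55
Total = 111 + 6105 + 55
= 6271

6271


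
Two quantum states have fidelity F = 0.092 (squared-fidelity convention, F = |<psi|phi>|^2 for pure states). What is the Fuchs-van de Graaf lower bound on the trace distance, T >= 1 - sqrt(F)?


Fuchs-van de Graaf (squared-fidelity convention): 1 - sqrt(F) <= T <= sqrt(1 - F).
Lower bound: T >= 1 - sqrt(F)
sqrt(F) = sqrt(0.092) = 0.3033
T >= 1 - 0.3033
T >= 0.6967

0.6967


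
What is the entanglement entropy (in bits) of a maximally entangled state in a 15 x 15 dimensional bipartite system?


For a maximally entangled state in d x d:
S = log2(d) = log2(15)
= 3.9069

3.9069


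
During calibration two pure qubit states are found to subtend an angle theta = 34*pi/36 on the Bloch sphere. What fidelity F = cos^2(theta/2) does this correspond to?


For states separated by angle theta on Bloch sphere:
F = cos^2(theta/2)
theta = 34*pi/36 = 2.9671
theta/2 = 1.4835
cos(theta/2) = 0.0872
F = 0.0076

0.0076


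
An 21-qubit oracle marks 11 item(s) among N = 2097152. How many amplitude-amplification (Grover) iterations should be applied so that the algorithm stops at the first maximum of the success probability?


After j Grover iterations the success probability is P(j) = sin^2((2j+1)*theta), where sin(theta) = sqrt(k/N).
N = 2^21 = 2097152, k = 11
sin(theta) = sqrt(k/N) = 0.00229024207
theta = arcsin(sqrt(k/N)) = 0.002290244072 rad
P(j) reaches its first maximum when (2j+1)*theta is as close as possible to pi/2, i.e. j = round(pi/(4*theta) - 1/2).
pi/(4*theta) - 1/2 = 342.4321
(For comparison, the common estimate pi/4 * sqrt(N/k) = 342.9324; the exact maximiser is used here.)
Optimal iterations = 342

342


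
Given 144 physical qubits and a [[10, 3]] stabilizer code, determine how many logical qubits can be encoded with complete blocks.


Each code block uses 10 physical qubits for 3 logical qubit(s).
Number of complete blocks = floor(144 / 10) = 14
Logical qubits = 14 * 3
= 42

42


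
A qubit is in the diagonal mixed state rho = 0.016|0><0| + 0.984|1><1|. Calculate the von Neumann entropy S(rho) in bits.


S = -p*log2(p) - (1-p)*log2(1-p)
p = 0.0160, 1-p = 0.9840
= -0.0160 * log2(0.0160) - 0.9840 * log2(0.9840)
= -(-0.0955) - (-0.0229)
= 0.1184

0.1184


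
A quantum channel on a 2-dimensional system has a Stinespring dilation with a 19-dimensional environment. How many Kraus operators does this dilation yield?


Tracing out the environment in an orthonormal basis {|i>_E} gives Kraus operators K_i = <i|_E U |0>_E.
Number of Kraus operators = dim(H_env) = d_env
= 19

19


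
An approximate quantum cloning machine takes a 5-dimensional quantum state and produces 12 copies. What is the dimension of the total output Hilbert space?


Output space = H^(tensor 12) where dim(H) = 5
dim = 5^12
= 25 (after 2 factors)
= 125 (after 3 factors)
= 625 (after 4 factors)
= 3125 (after 5 factors)
= 15625 (after 6 factors)
= 78125 (after 7 factors)
= 390625 (after 8 factors)
= 1953125 (after 9 factors)
= 9765625 (after 10 factors)
= 48828125 (after 11 factors)
= 244140625 (after 12 factors)
= 244140625

244140625
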